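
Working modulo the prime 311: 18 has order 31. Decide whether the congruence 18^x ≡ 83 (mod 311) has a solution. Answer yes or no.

83 ∈ ⟨18⟩ iff 83^31 ≡ 1 (mod 311), since |⟨18⟩| = 31.
83^31 mod 311 = 1.
Since 1 = 1, 83 lies in the subgroup.

yes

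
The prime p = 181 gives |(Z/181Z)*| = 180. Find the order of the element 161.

The order of 161 must divide p − 1 = 180 = 2^2 · 3^2 · 5.
Divisors: 1, 2, 3, 4, 5, 6, 9, 10, 12, 15, 18, 20, 30, 36, 45, 60, 90, 180.
Check each in increasing order: 161^1 ≡ 161;  161^2 ≡ 38;  161^3 ≡ 145;  161^4 ≡ 177;  161^5 ≡ 80;  161^6 ≡ 29;  161^9 ≡ 42;  161^10 ≡ 65;  161^12 ≡ 117;  161^15 ≡ 132;  161^18 ≡ 135;  161^20 ≡ 62;  161^30 ≡ 48;  161^36 ≡ 125;  161^45 ≡ 1.
Smallest exponent giving 1 is 45.

45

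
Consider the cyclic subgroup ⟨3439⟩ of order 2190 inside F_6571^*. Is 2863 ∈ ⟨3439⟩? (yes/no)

2863 ∈ ⟨3439⟩ iff 2863^2190 ≡ 1 (mod 6571), since |⟨3439⟩| = 2190.
2863^2190 mod 6571 = 3591.
Since 3591 ≠ 1, 2863 does not lie in the subgroup.

no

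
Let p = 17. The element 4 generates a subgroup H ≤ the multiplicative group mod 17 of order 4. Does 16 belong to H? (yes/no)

yes

⟨4⟩ has order 4; its elements mod 17 are {1, 4, 13, 16}.
16 is in this set.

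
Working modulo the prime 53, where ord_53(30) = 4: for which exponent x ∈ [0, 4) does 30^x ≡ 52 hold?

2

Successive powers of 30 modulo 53:
  30^0=1  30^1=30  30^2=52
So 30^2 ≡ 52 (mod 53), giving x = 2.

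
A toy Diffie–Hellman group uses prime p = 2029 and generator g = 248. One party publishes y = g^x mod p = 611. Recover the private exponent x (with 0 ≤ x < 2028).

1382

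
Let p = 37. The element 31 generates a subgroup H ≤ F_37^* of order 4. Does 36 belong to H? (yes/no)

⟨31⟩ has order 4; its elements mod 37 are {1, 6, 31, 36}.
36 is in this set.

yes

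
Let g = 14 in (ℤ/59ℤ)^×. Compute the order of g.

The order of 14 must divide p − 1 = 58 = 2 · 29.
Divisors: 1, 2, 29, 58.
Check each in increasing order: 14^1 ≡ 14;  14^2 ≡ 19;  14^29 ≡ 58;  14^58 ≡ 1.
Smallest exponent giving 1 is 58.

58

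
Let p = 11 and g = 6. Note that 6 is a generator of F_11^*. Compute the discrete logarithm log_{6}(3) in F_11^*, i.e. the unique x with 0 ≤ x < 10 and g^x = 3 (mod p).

2

Successive powers of 6 modulo 11:
  6^0=1  6^1=6  6^2=3
So 6^2 ≡ 3 (mod 11), giving x = 2.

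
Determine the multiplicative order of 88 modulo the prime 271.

The order of 88 must divide p − 1 = 270 = 2 · 3^3 · 5.
Divisors: 1, 2, 3, 5, 6, 9, 10, 15, 18, 27, 30, 45, 54, 90, 135, 270.
Check each in increasing order: 88^1 ≡ 88;  88^2 ≡ 156;  88^3 ≡ 178;  88^5 ≡ 126;  88^6 ≡ 248;  88^9 ≡ 242;  88^10 ≡ 158;  88^15 ≡ 125;  88^18 ≡ 28;  88^27 ≡ 1.
Smallest exponent giving 1 is 27.

27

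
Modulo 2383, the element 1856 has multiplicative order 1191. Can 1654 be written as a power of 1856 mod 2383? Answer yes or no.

no

1654 ∈ ⟨1856⟩ iff 1654^1191 ≡ 1 (mod 2383), since |⟨1856⟩| = 1191.
1654^1191 mod 2383 = 2382.
Since 2382 ≠ 1, 1654 does not lie in the subgroup.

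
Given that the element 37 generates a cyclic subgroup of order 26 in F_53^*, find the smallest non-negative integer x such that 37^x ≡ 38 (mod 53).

Successive powers of 37 modulo 53:
  37^0=1  37^1=37  37^2=44  37^3=38
So 37^3 ≡ 38 (mod 53), giving x = 3.

3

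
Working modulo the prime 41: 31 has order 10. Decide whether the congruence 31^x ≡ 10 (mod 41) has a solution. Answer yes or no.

yes

⟨31⟩ has order 10; its elements mod 41 are {1, 4, 10, 16, 18, 23, 25, 31, 37, 40}.
10 is in this set.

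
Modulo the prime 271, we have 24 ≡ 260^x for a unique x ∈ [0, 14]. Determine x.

3

Compute 260^0 mod 271 = 1, then multiply by 260 repeatedly:
  260^0=1  260^1=260  260^2=121  260^3=24
Found 24 at exponent 3.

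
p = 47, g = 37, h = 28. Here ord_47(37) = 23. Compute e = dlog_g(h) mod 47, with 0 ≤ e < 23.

6

Successive powers of 37 modulo 47:
  37^0=1  37^1=37  37^2=6  37^3=34  37^4=36  37^5=16
  37^6=28
So 37^6 ≡ 28 (mod 47), giving e = 6.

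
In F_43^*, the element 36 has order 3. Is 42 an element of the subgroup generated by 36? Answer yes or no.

no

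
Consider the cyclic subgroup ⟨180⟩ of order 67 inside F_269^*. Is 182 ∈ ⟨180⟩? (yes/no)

no

182 ∈ ⟨180⟩ iff 182^67 ≡ 1 (mod 269), since |⟨180⟩| = 67.
182^67 mod 269 = 268.
Since 268 ≠ 1, 182 does not lie in the subgroup.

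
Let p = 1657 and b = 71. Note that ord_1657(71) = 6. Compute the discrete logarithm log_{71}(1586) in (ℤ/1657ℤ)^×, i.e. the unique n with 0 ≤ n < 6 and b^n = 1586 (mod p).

Successive powers of 71 modulo 1657:
  71^0=1  71^1=71  71^2=70  71^3=1656  71^4=1586
So 71^4 ≡ 1586 (mod 1657), giving n = 4.

4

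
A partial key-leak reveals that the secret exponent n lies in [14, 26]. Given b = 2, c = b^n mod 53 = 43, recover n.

22

Compute 2^14 mod 53 = 7, then multiply by 2 repeatedly:
  2^14=7  2^15=14  2^16=28  2^17=3  2^18=6
  2^19=12  2^20=24  2^21=48  2^22=43
Found 43 at exponent 22.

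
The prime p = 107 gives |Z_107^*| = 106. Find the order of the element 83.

The order of 83 must divide p − 1 = 106 = 2 · 53.
Divisors: 1, 2, 53, 106.
Check each in increasing order: 83^1 ≡ 83;  83^2 ≡ 41;  83^53 ≡ 1.
Smallest exponent giving 1 is 53.

53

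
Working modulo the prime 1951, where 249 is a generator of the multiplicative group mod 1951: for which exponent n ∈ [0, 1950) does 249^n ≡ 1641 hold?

185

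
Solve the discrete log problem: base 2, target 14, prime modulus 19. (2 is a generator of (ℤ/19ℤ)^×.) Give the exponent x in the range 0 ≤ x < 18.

Successive powers of 2 modulo 19:
  2^0=1  2^1=2  2^2=4  2^3=8  2^4=16  2^5=13
  2^6=7  2^7=14
So 2^7 ≡ 14 (mod 19), giving x = 7.

7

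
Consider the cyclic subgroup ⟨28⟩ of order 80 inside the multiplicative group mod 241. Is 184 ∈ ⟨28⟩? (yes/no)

184 ∈ ⟨28⟩ iff 184^80 ≡ 1 (mod 241), since |⟨28⟩| = 80.
184^80 mod 241 = 1.
Since 1 = 1, 184 lies in the subgroup.

yes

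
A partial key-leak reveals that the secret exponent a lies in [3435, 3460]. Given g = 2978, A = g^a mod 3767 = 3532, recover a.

Compute 2978^3435 mod 3767 = 337, then multiply by 2978 repeatedly:
  2978^3435=337  2978^3436=1564  2978^3437=1580  2978^3438=257  2978^3439=645
  2978^3440=3407  2978^3441=1515  2978^3442=2571  2978^3443=1894  2978^3444=1133
  2978^3445=2609  2978^3446=2048  2978^3447=171  2978^3448=693  2978^3449=3205
  2978^3450=2679  2978^3451=3323  2978^3452=3752  2978^3453=534  2978^3454=578
  2978^3455=3532
Found 3532 at exponent 3455.

3455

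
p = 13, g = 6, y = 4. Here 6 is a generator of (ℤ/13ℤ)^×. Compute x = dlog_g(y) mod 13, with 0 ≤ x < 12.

10

Successive powers of 6 modulo 13:
  6^0=1  6^1=6  6^2=10  6^3=8  6^4=9  6^5=2
  6^6=12  6^7=7  6^8=3  6^9=5  6^10=4
So 6^10 ≡ 4 (mod 13), giving x = 10.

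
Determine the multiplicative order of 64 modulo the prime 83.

41

The order of 64 must divide p − 1 = 82 = 2 · 41.
Divisors: 1, 2, 41, 82.
Check each in increasing order: 64^1 ≡ 64;  64^2 ≡ 29;  64^41 ≡ 1.
Smallest exponent giving 1 is 41.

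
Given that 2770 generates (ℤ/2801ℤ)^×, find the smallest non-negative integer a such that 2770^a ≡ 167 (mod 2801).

1513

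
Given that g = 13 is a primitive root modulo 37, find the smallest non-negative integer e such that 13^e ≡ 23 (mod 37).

21

Successive powers of 13 modulo 37:
  13^0=1  13^1=13  13^2=21  13^3=14  13^4=34  13^5=35
  13^6=11  13^7=32  13^8=9  13^9=6  13^10=4  13^11=15
  13^12=10  13^13=19  13^14=25  13^15=29  13^16=7  13^17=17
  13^18=36  13^19=24  13^20=16  13^21=23
So 13^21 ≡ 23 (mod 37), giving e = 21.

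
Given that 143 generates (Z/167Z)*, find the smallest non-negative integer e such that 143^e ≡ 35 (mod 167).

63

Baby-step giant-step with m = ceil(sqrt(166)) = 13.
Baby table (143^j mod 167 for j=0..12):
  0:1  1:143  2:75  3:37  4:114  5:103  6:33  7:43
  8:137  9:52  10:88  11:59  12:87
Giant step factor: 143^(-13) ≡ 165 (mod 167).
Scan 35·165^i mod 167 for i = 0, 1, …:
  i=0: 35   i=1: 97   i=2: 140   i=3: 54
  i=4: 59
Match at i=4, j=11: e = 4·13 + 11 = 63.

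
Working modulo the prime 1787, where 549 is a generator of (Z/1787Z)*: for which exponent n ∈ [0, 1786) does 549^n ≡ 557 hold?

Baby-step giant-step with m = ceil(sqrt(1786)) = 43.
Baby table (549^j mod 1787 for j=0..42):
  0:1  1:549  2:1185  3:97  4:1430  5:577  6:474  7:1111
  8:572  9:1303  10:547  11:87  12:1301  13:1236  14:1291  15:1107
  16:163  17:137  18:159  19:1515  20:780  21:1127  22:421  23:606
  24:312  25:1523  26:1598  27:1672  28:1197  29:1324  30:1354  31:1741
  32:1551  33:887  34:899  35:339  36:263  37:1427  38:717  39:493
  40:820  41:1643  42:1359
Giant step factor: 549^(-43) ≡ 966 (mod 1787).
Scan 557·966^i mod 1787 for i = 0, 1, …:
  i=0: 557   i=1: 175   i=2: 1072   i=3: 879
  i=4: 289   i=5: 402   i=6: 553   i=7: 1672
Match at i=7, j=27: n = 7·43 + 27 = 328.

328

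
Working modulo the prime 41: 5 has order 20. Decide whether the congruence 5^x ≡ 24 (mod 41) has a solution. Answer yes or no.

no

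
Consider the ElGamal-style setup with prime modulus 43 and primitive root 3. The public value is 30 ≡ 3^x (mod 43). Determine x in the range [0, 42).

11

Baby-step giant-step with m = ceil(sqrt(42)) = 7.
Baby table (3^j mod 43 for j=0..6):
  0:1  1:3  2:9  3:27  4:38  5:28  6:41
Giant step factor: 3^(-7) ≡ 7 (mod 43).
Scan 30·7^i mod 43 for i = 0, 1, …:
  i=0: 30   i=1: 38
Match at i=1, j=4: x = 1·7 + 4 = 11.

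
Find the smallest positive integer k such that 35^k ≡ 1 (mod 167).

166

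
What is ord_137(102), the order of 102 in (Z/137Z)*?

The order of 102 must divide p − 1 = 136 = 2^3 · 17.
Divisors: 1, 2, 4, 8, 17, 34, 68, 136.
Check each in increasing order: 102^1 ≡ 102;  102^2 ≡ 129;  102^4 ≡ 64;  102^8 ≡ 123;  102^17 ≡ 127;  102^34 ≡ 100;  102^68 ≡ 136;  102^136 ≡ 1.
Smallest exponent giving 1 is 136.

136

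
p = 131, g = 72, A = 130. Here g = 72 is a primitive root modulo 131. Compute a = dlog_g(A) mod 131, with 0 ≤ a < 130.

65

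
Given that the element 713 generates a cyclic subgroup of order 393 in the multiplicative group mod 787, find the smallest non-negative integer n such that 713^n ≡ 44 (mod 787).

366

Baby-step giant-step with m = ceil(sqrt(393)) = 20.
Baby table (713^j mod 787 for j=0..19):
  0:1  1:713  2:754  3:81  4:302  5:475  6:265  7:65
  8:699  9:216  10:543  11:742  12:182  13:698  14:290  15:576
  16:661  17:667  18:223  19:25
Giant step factor: 713^(-20) ≡ 499 (mod 787).
Scan 44·499^i mod 787 for i = 0, 1, …:
  i=0: 44   i=1: 707   i=2: 217   i=3: 464
  i=4: 158   i=5: 142   i=6: 28   i=7: 593
  i=8: 782   i=9: 653     …   i=17: 51
  i=18: 265
Match at i=18, j=6: n = 18·20 + 6 = 366.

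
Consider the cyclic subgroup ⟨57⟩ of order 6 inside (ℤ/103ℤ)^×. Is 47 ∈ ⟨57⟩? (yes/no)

⟨57⟩ has order 6; its elements mod 103 are {1, 46, 47, 56, 57, 102}.
47 is in this set.

yes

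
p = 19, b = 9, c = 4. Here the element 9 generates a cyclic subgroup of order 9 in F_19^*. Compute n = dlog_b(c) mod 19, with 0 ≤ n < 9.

7

Successive powers of 9 modulo 19:
  9^0=1  9^1=9  9^2=5  9^3=7  9^4=6  9^5=16
  9^6=11  9^7=4
So 9^7 ≡ 4 (mod 19), giving n = 7.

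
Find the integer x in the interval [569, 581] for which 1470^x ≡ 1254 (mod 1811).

580

Compute 1470^569 mod 1811 = 633, then multiply by 1470 repeatedly:
  1470^569=633  1470^570=1467  1470^571=1400  1470^572=704  1470^573=799
  1470^574=1002  1470^575=597  1470^576=1066  1470^577=505  1470^578=1651
  1470^579=230  1470^580=1254
Found 1254 at exponent 580.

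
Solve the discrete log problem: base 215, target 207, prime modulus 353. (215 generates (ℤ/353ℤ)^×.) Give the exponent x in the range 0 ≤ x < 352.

280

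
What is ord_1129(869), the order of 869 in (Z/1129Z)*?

1128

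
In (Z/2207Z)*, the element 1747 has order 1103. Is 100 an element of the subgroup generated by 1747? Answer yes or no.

100 ∈ ⟨1747⟩ iff 100^1103 ≡ 1 (mod 2207), since |⟨1747⟩| = 1103.
100^1103 mod 2207 = 1.
Since 1 = 1, 100 lies in the subgroup.

yes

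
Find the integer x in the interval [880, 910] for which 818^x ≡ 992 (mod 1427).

882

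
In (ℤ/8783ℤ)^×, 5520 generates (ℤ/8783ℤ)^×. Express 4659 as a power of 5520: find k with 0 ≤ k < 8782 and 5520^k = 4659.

188

Baby-step giant-step with m = ceil(sqrt(8782)) = 94.
Baby table (5520^j mod 8783 for j=0..93):
  0:1  1:5520  2:2173  3:6165  4:5458  5:2470  6:3184  7:897
  8:6611  9:8138  10:5498  11:3695  12:2274  13:1573  14:5356  15:1542
  16:1113  17:4443  18:3224  19:2122  20:5701  21:31  22:4243  23:5882
  24:6672  25:2321  26:6306  27:2091  28:1458  29:2932  30:6354  31:3561
  32:366  33:230  34:4848  35:7942  36:3887  37:8154  38:5988  39:3331
  40:4301  41:1071  42:961  43:8571  44:6682  45:4823  46:1687  47:2260
  48:3340  49:1283  50:3062  51:3748  52:4995  53:2563  54:7130  55:977
  56:278  57:6318  58:6850  59:1185  60:6648  61:1586  62:6852  63:3442
  64:2211  65:5133  66:202  67:8382  68:8579  69:6927  70:4641  71:7092
  72:2009  73:5534  74:406  75:1455  76:3938  77:8618  78:2632  79:1558
  80:1603  81:4079  82:5251  83:1620  84:1306  85:7060  86:1029  87:6262
  88:5135  89:2459  90:3945  91:3343  92:277  93:798
Giant step factor: 5520^(-94) ≡ 1692 (mod 8783).
Scan 4659·1692^i mod 8783 for i = 0, 1, …:
  i=0: 4659   i=1: 4677   i=2: 1
Match at i=2, j=0: k = 2·94 + 0 = 188.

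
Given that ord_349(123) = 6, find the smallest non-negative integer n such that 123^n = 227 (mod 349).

Successive powers of 123 modulo 349:
  123^0=1  123^1=123  123^2=122  123^3=348  123^4=226  123^5=227
So 123^5 ≡ 227 (mod 349), giving n = 5.

5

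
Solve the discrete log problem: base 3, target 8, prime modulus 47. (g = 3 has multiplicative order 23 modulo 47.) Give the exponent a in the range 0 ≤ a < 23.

Successive powers of 3 modulo 47:
  3^0=1  3^1=3  3^2=9  3^3=27  3^4=34  3^5=8
So 3^5 ≡ 8 (mod 47), giving a = 5.

5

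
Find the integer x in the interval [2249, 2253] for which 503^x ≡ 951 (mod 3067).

Compute 503^2249 mod 3067 = 1938, then multiply by 503 repeatedly:
  503^2249=1938  503^2250=2575  503^2251=951
Found 951 at exponent 2251.

2251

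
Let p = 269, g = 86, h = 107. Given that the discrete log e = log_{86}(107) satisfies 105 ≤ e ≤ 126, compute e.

Compute 86^105 mod 269 = 266, then multiply by 86 repeatedly:
  86^105=266  86^106=11  86^107=139  86^108=118  86^109=195
  86^110=92  86^111=111  86^112=131  86^113=237  86^114=207
  86^115=48  86^116=93  86^117=197  86^118=264  86^119=108
  86^120=142  86^121=107
Found 107 at exponent 121.

121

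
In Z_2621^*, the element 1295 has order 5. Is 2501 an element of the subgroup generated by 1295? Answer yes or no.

⟨1295⟩ has order 5; its elements mod 2621 are {1, 1295, 1860, 2206, 2501}.
2501 is in this set.

yes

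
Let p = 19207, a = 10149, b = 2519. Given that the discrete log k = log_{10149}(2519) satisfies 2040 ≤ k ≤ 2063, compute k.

Compute 10149^2040 mod 19207 = 6956, then multiply by 10149 repeatedly:
  10149^2040=6956  10149^2041=10719  10149^2042=17890  10149^2043=1839  10149^2044=14014
  10149^2045=251  10149^2046=12075  10149^2047=8515  10149^2048=6442  10149^2049=18437
  10149^2050=2519
Found 2519 at exponent 2050.

2050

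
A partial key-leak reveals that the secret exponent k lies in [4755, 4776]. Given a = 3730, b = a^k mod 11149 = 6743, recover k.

4755

Compute 3730^4755 mod 11149 = 6743, then multiply by 3730 repeatedly:
  3730^4755=6743
Found 6743 at exponent 4755.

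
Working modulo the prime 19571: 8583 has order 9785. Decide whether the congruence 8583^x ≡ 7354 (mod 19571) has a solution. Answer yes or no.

no

7354 ∈ ⟨8583⟩ iff 7354^9785 ≡ 1 (mod 19571), since |⟨8583⟩| = 9785.
7354^9785 mod 19571 = 19570.
Since 19570 ≠ 1, 7354 does not lie in the subgroup.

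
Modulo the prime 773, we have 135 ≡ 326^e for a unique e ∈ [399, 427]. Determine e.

Compute 326^399 mod 773 = 381, then multiply by 326 repeatedly:
  326^399=381  326^400=526  326^401=643  326^402=135
Found 135 at exponent 402.

402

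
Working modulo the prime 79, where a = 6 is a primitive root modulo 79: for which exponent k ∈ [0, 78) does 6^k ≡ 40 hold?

Baby-step giant-step with m = ceil(sqrt(78)) = 9.
Baby table (6^j mod 79 for j=0..8):
  0:1  1:6  2:36  3:58  4:32  5:34  6:46  7:39
  8:76
Giant step factor: 6^(-9) ≡ 57 (mod 79).
Scan 40·57^i mod 79 for i = 0, 1, …:
  i=0: 40   i=1: 68   i=2: 5   i=3: 48
  i=4: 50   i=5: 6
Match at i=5, j=1: k = 5·9 + 1 = 46.

46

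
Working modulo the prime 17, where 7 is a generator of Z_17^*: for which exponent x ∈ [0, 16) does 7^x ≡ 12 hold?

Successive powers of 7 modulo 17:
  7^0=1  7^1=7  7^2=15  7^3=3  7^4=4  7^5=11
  7^6=9  7^7=12
So 7^7 ≡ 12 (mod 17), giving x = 7.

7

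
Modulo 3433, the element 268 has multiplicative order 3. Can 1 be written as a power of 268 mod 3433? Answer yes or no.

yes

⟨268⟩ has order 3; its elements mod 3433 are {1, 268, 3164}.
1 is in this set.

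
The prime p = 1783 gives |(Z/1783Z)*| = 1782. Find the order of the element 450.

The order of 450 must divide p − 1 = 1782 = 2 · 3^4 · 11.
Divisors: 1, 2, 3, 6, 9, 11, 18, 22, 27, 33, 54, 66, 81, 99, 162, 198, 297, 594, 891, 1782.
Check each in increasing order: 450^1 ≡ 450;  450^2 ≡ 1021;  450^3 ≡ 1219;  450^6 ≡ 722;  450^9 ≡ 1099;  450^11 ≡ 572;  450^18 ≡ 710;  450^22 ≡ 895;  450^27 ≡ 1119;  450^33 ≡ 219;  450^54 ≡ 495;  450^66 ≡ 1603;  450^81 ≡ 1175;  450^99 ≡ 1589;  450^162 ≡ 583;  450^198 ≡ 193;  450^297 ≡ 1.
Smallest exponent giving 1 is 297.

297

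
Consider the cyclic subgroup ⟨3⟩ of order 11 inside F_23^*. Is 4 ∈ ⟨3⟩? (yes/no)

4 ∈ ⟨3⟩ iff 4^11 ≡ 1 (mod 23), since |⟨3⟩| = 11.
4^11 mod 23 = 1.
Since 1 = 1, 4 lies in the subgroup.

yes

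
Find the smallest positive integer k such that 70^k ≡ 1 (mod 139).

The order of 70 must divide p − 1 = 138 = 2 · 3 · 23.
Divisors: 1, 2, 3, 6, 23, 46, 69, 138.
Check each in increasing order: 70^1 ≡ 70;  70^2 ≡ 35;  70^3 ≡ 87;  70^6 ≡ 63;  70^23 ≡ 43;  70^46 ≡ 42;  70^69 ≡ 138;  70^138 ≡ 1.
Smallest exponent giving 1 is 138.

138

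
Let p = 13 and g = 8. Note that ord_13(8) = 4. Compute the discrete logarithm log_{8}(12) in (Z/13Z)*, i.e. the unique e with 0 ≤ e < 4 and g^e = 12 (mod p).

2

Successive powers of 8 modulo 13:
  8^0=1  8^1=8  8^2=12
So 8^2 ≡ 12 (mod 13), giving e = 2.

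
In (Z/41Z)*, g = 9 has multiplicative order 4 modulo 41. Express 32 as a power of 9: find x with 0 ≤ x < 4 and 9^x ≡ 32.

Successive powers of 9 modulo 41:
  9^0=1  9^1=9  9^2=40  9^3=32
So 9^3 ≡ 32 (mod 41), giving x = 3.

3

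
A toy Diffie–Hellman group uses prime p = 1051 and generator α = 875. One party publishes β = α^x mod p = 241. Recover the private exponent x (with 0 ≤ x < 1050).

372

Baby-step giant-step with m = ceil(sqrt(1050)) = 33.
Baby table (875^j mod 1051 for j=0..32):
  0:1  1:875  2:497  3:812  4:24  5:1031  6:367  7:570
  8:576  9:571  10:400  11:17  12:161  13:41  14:141  15:408
  16:711  17:984  18:231  19:333  20:248  21:494  22:289  23:635
  24:697  25:295  26:630  27:526  28:963  29:774  30:406  31:12
  32:1041
Giant step factor: 875^(-33) ≡ 925 (mod 1051).
Scan 241·925^i mod 1051 for i = 0, 1, …:
  i=0: 241   i=1: 113   i=2: 476   i=3: 982
  i=4: 286   i=5: 749   i=6: 216   i=7: 110
  i=8: 854   i=9: 649   i=10: 204   i=11: 571
Match at i=11, j=9: x = 11·33 + 9 = 372.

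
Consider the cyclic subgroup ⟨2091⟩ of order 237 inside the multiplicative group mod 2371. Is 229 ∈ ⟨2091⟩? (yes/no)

yes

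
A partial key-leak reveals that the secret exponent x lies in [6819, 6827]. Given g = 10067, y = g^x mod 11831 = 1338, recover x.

6826

Compute 10067^6819 mod 11831 = 11291, then multiply by 10067 repeatedly:
  10067^6819=11291  10067^6820=6080  10067^6821=5597  10067^6822=5777  10067^6823=7694
  10067^6824=9772  10067^6825=11790  10067^6826=1338
Found 1338 at exponent 6826.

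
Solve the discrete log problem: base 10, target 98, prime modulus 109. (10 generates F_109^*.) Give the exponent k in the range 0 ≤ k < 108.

Baby-step giant-step with m = ceil(sqrt(108)) = 11.
Baby table (10^j mod 109 for j=0..10):
  0:1  1:10  2:100  3:19  4:81  5:47  6:34  7:13
  8:21  9:101  10:29
Giant step factor: 10^(-11) ≡ 53 (mod 109).
Scan 98·53^i mod 109 for i = 0, 1, …:
  i=0: 98   i=1: 71   i=2: 57   i=3: 78
  i=4: 101
Match at i=4, j=9: k = 4·11 + 9 = 53.

53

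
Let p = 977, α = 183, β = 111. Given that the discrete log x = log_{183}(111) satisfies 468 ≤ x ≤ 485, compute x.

482

Compute 183^468 mod 977 = 295, then multiply by 183 repeatedly:
  183^468=295  183^469=250  183^470=808  183^471=337  183^472=120
  183^473=466  183^474=279  183^475=253  183^476=380  183^477=173
  183^478=395  183^479=964  183^480=552  183^481=385  183^482=111
Found 111 at exponent 482.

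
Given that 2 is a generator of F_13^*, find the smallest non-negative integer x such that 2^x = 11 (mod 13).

Successive powers of 2 modulo 13:
  2^0=1  2^1=2  2^2=4  2^3=8  2^4=3  2^5=6
  2^6=12  2^7=11
So 2^7 ≡ 11 (mod 13), giving x = 7.

7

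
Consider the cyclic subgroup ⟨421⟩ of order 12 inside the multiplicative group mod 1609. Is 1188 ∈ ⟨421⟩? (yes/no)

yes

⟨421⟩ has order 12; its elements mod 1609 are {1, 250, 251, 421, 523, 665, 944, 1086, 1188, 1358, 1359, 1608}.
1188 is in this set.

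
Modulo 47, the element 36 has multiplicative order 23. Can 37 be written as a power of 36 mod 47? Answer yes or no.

⟨36⟩ has order 23; its elements mod 47 are {1, 2, 3, 4, 6, 7, 8, 9, 12, 14, 16, 17, 18, 21, 24, 25, 27, 28, 32, 34, 36, 37, 42}.
37 is in this set.

yes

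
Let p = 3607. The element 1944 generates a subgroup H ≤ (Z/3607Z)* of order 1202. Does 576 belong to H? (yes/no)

576 ∈ ⟨1944⟩ iff 576^1202 ≡ 1 (mod 3607), since |⟨1944⟩| = 1202.
576^1202 mod 3607 = 1.
Since 1 = 1, 576 lies in the subgroup.

yes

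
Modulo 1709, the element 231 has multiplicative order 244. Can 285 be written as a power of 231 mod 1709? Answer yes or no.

285 ∈ ⟨231⟩ iff 285^244 ≡ 1 (mod 1709), since |⟨231⟩| = 244.
285^244 mod 1709 = 1575.
Since 1575 ≠ 1, 285 does not lie in the subgroup.

no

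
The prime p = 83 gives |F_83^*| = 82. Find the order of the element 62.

82

The order of 62 must divide p − 1 = 82 = 2 · 41.
Divisors: 1, 2, 41, 82.
Check each in increasing order: 62^1 ≡ 62;  62^2 ≡ 26;  62^41 ≡ 82;  62^82 ≡ 1.
Smallest exponent giving 1 is 82.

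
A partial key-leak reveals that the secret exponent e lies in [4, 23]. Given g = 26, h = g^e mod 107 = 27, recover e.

14

Compute 26^4 mod 107 = 86, then multiply by 26 repeatedly:
  26^4=86  26^5=96  26^6=35  26^7=54  26^8=13
  26^9=17  26^10=14  26^11=43  26^12=48  26^13=71
  26^14=27
Found 27 at exponent 14.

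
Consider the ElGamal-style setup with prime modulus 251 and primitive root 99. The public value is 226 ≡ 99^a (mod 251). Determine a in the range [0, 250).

Baby-step giant-step with m = ceil(sqrt(250)) = 16.
Baby table (99^j mod 251 for j=0..15):
  0:1  1:99  2:12  3:184  4:144  5:200  6:222  7:141
  8:154  9:186  10:91  11:224  12:88  13:178  14:52  15:128
Giant step factor: 99^(-16) ≡ 179 (mod 251).
Scan 226·179^i mod 251 for i = 0, 1, …:
  i=0: 226   i=1: 43   i=2: 167   i=3: 24
  i=4: 29   i=5: 171   i=6: 238   i=7: 183
  i=8: 127   i=9: 143   i=10: 246   i=11: 109
  i=12: 184
Match at i=12, j=3: a = 12·16 + 3 = 195.

195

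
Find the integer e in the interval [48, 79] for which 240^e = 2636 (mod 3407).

68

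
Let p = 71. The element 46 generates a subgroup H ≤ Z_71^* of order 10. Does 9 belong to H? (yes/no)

no

⟨46⟩ has order 10; its elements mod 71 are {1, 5, 14, 17, 25, 46, 54, 57, 66, 70}.
9 is not in this set.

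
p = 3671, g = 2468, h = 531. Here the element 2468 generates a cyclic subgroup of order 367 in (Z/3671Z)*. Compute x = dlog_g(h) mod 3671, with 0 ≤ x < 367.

69

Baby-step giant-step with m = ceil(sqrt(367)) = 20.
Baby table (2468^j mod 3671 for j=0..19):
  0:1  1:2468  2:835  3:1349  4:3406  5:3089  6:2656  7:2273
  8:476  9:48  10:992  11:3370  12:2345  13:1964  14:1432  15:2674
  16:2645  17:822  18:2304  19:3564
Giant step factor: 2468^(-20) ≡ 140 (mod 3671).
Scan 531·140^i mod 3671 for i = 0, 1, …:
  i=0: 531   i=1: 920   i=2: 315   i=3: 48
Match at i=3, j=9: x = 3·20 + 9 = 69.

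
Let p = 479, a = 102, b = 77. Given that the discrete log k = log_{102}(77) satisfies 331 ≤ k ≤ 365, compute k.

340

Compute 102^331 mod 479 = 268, then multiply by 102 repeatedly:
  102^331=268  102^332=33  102^333=13  102^334=368  102^335=174
  102^336=25  102^337=155  102^338=3  102^339=306  102^340=77
Found 77 at exponent 340.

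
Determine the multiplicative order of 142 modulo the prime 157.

156

The order of 142 must divide p − 1 = 156 = 2^2 · 3 · 13.
Divisors: 1, 2, 3, 4, 6, 12, 13, 26, 39, 52, 78, 156.
Check each in increasing order: 142^1 ≡ 142;  142^2 ≡ 68;  142^3 ≡ 79;  142^4 ≡ 71;  142^6 ≡ 118;  142^12 ≡ 108;  142^13 ≡ 107;  142^26 ≡ 145;  142^39 ≡ 129;  142^52 ≡ 144;  142^78 ≡ 156;  142^156 ≡ 1.
Smallest exponent giving 1 is 156.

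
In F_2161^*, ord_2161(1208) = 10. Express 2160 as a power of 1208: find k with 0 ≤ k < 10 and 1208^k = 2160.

Successive powers of 1208 modulo 2161:
  1208^0=1  1208^1=1208  1208^2=589  1208^3=543  1208^4=1161  1208^5=2160
So 1208^5 ≡ 2160 (mod 2161), giving k = 5.

5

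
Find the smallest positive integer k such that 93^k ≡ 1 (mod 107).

The order of 93 must divide p − 1 = 106 = 2 · 53.
Divisors: 1, 2, 53, 106.
Check each in increasing order: 93^1 ≡ 93;  93^2 ≡ 89;  93^53 ≡ 106;  93^106 ≡ 1.
Smallest exponent giving 1 is 106.

106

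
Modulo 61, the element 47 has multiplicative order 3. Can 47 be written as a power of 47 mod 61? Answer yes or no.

47 ∈ ⟨47⟩ iff 47^3 ≡ 1 (mod 61), since |⟨47⟩| = 3.
47^3 mod 61 = 1.
Since 1 = 1, 47 lies in the subgroup.

yes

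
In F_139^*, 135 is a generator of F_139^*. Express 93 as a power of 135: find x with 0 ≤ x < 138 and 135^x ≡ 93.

Baby-step giant-step with m = ceil(sqrt(138)) = 12.
Baby table (135^j mod 139 for j=0..11):
  0:1  1:135  2:16  3:75  4:117  5:88  6:65  7:18
  8:67  9:10  10:99  11:21
Giant step factor: 135^(-12) ≡ 91 (mod 139).
Scan 93·91^i mod 139 for i = 0, 1, …:
  i=0: 93   i=1: 123   i=2: 73   i=3: 110
  i=4: 2   i=5: 43   i=6: 21
Match at i=6, j=11: x = 6·12 + 11 = 83.

83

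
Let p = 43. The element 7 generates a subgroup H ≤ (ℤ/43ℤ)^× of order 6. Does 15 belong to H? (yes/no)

no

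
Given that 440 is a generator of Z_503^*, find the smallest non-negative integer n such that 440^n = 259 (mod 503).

Baby-step giant-step with m = ceil(sqrt(502)) = 23.
Baby table (440^j mod 503 for j=0..22):
  0:1  1:440  2:448  3:447  4:7  5:62  6:118  7:111
  8:49  9:434  10:323  11:274  12:343  13:20  14:249  15:409
  16:389  17:140  18:234  19:348  20:208  21:477  22:129
Giant step factor: 440^(-23) ≡ 191 (mod 503).
Scan 259·191^i mod 503 for i = 0, 1, …:
  i=0: 259   i=1: 175   i=2: 227   i=3: 99
  i=4: 298   i=5: 79   i=6: 502   i=7: 312
  i=8: 238   i=9: 188     …   i=15: 42
  i=16: 477
Match at i=16, j=21: n = 16·23 + 21 = 389.

389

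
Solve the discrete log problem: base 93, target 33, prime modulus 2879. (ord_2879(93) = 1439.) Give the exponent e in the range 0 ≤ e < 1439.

Baby-step giant-step with m = ceil(sqrt(1439)) = 38.
Baby table (93^j mod 2879 for j=0..37):
  0:1  1:93  2:12  3:1116  4:144  5:1876  6:1728  7:2359
  8:583  9:2397  10:1238  11:2853  12:461  13:2567  14:2653  15:2014
  16:167  17:1136  18:2004  19:2116  20:1016  21:2360  22:676  23:2409
  24:2354  25:118  26:2337  27:1416  28:2133  29:2597  30:2564  31:2374
  32:1978  33:2577  34:704  35:2134  36:2690  37:2576
Giant step factor: 93^(-38) ≡ 867 (mod 2879).
Scan 33·867^i mod 2879 for i = 0, 1, …:
  i=0: 33   i=1: 2700   i=2: 273   i=3: 613
  i=4: 1735   i=5: 1407   i=6: 2052   i=7: 2741
  i=8: 1272   i=9: 167
Match at i=9, j=16: e = 9·38 + 16 = 358.

358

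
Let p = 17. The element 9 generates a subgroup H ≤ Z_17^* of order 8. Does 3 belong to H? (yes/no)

no

3 ∈ ⟨9⟩ iff 3^8 ≡ 1 (mod 17), since |⟨9⟩| = 8.
3^8 mod 17 = 16.
Since 16 ≠ 1, 3 does not lie in the subgroup.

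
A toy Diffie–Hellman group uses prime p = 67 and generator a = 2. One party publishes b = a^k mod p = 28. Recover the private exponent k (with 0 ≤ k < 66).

25

Baby-step giant-step with m = ceil(sqrt(66)) = 9.
Baby table (2^j mod 67 for j=0..8):
  0:1  1:2  2:4  3:8  4:16  5:32  6:64  7:61
  8:55
Giant step factor: 2^(-9) ≡ 53 (mod 67).
Scan 28·53^i mod 67 for i = 0, 1, …:
  i=0: 28   i=1: 10   i=2: 61
Match at i=2, j=7: k = 2·9 + 7 = 25.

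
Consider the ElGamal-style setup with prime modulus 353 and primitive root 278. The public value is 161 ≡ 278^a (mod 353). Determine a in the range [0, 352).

299

Baby-step giant-step with m = ceil(sqrt(352)) = 19.
Baby table (278^j mod 353 for j=0..18):
  0:1  1:278  2:330  3:313  4:176  5:214  6:188  7:20
  8:265  9:246  10:259  11:343  12:44  13:230  14:47  15:5
  16:331  17:238  18:153
Giant step factor: 278^(-19) ≡ 282 (mod 353).
Scan 161·282^i mod 353 for i = 0, 1, …:
  i=0: 161   i=1: 218   i=2: 54   i=3: 49
  i=4: 51   i=5: 262   i=6: 107   i=7: 169
  i=8: 3   i=9: 140     …   i=14: 59
  i=15: 47
Match at i=15, j=14: a = 15·19 + 14 = 299.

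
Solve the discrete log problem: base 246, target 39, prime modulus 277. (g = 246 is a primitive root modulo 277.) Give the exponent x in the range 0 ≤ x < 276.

Baby-step giant-step with m = ceil(sqrt(276)) = 17.
Baby table (246^j mod 277 for j=0..16):
  0:1  1:246  2:130  3:125  4:3  5:184  6:113  7:98
  8:9  9:275  10:62  11:17  12:27  13:271  14:186  15:51
  16:81
Giant step factor: 246^(-17) ≡ 200 (mod 277).
Scan 39·200^i mod 277 for i = 0, 1, …:
  i=0: 39   i=1: 44   i=2: 213   i=3: 219
  i=4: 34   i=5: 152   i=6: 207   i=7: 127
  i=8: 193   i=9: 97   i=10: 10   i=11: 61
  i=12: 12   i=13: 184
Match at i=13, j=5: x = 13·17 + 5 = 226.

226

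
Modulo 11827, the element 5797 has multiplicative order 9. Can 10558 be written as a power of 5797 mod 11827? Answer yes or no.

yes

⟨5797⟩ has order 9; its elements mod 11827 are {1, 1889, 3740, 4141, 4702, 5797, 8086, 8394, 10558}.
10558 is in this set.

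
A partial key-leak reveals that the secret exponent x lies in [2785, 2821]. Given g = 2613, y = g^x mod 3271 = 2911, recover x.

2787

Compute 2613^2785 mod 3271 = 2195, then multiply by 2613 repeatedly:
  2613^2785=2195  2613^2786=1472  2613^2787=2911
Found 2911 at exponent 2787.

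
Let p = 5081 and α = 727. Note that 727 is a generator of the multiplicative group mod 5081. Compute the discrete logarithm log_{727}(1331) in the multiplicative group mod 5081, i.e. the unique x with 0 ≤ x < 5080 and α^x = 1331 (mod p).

947

Baby-step giant-step with m = ceil(sqrt(5080)) = 72.
Baby table (727^j mod 5081 for j=0..71):
  0:1  1:727  2:105  3:120  4:863  5:2438  6:4238  7:1940
  8:2943  9:460  10:4155  11:2571  12:4390  13:662  14:3660  15:3457
  16:3225  17:2234  18:3279  19:844  20:3868  21:2243  22:4741  23:1789
  24:4948  25:4929  26:1278  27:4364  28:2084  29:930  30:337  31:1111
  32:4899  33:4873  34:1214  35:3565  36:445  37:3412  38:996  39:2590
  40:2960  41:2657  42:859  43:4611  44:3818  45:1460  46:4572  47:870
  48:2446  49:4973  50:2780  51:3903  52:2283  53:3335  54:908  55:4667
  56:3882  57:2259  58:1130  59:3469  60:1787  61:3494  62:4719  63:1038
  64:2638  65:2289  66:2616  67:1538  68:306  69:3979  70:1644  71:1153
Giant step factor: 727^(-72) ≡ 2768 (mod 5081).
Scan 1331·2768^i mod 5081 for i = 0, 1, …:
  i=0: 1331   i=1: 483   i=2: 641   i=3: 1019
  i=4: 637   i=5: 109   i=6: 1933   i=7: 251
  i=8: 3752   i=9: 5053   i=10: 3792   i=11: 3991
  i=12: 994   i=13: 2571
Match at i=13, j=11: x = 13·72 + 11 = 947.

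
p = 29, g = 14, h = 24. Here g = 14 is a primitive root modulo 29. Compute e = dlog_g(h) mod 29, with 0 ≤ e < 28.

Successive powers of 14 modulo 29:
  14^0=1  14^1=14  14^2=22  14^3=18  14^4=20  14^5=19
  14^6=5  14^7=12  14^8=23  14^9=3  14^10=13  14^11=8
  14^12=25  14^13=2  14^14=28  14^15=15  14^16=7  14^17=11
  14^18=9  14^19=10  14^20=24
So 14^20 ≡ 24 (mod 29), giving e = 20.

20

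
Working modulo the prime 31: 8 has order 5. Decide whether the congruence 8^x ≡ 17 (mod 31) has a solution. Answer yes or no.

no

17 ∈ ⟨8⟩ iff 17^5 ≡ 1 (mod 31), since |⟨8⟩| = 5.
17^5 mod 31 = 26.
Since 26 ≠ 1, 17 does not lie in the subgroup.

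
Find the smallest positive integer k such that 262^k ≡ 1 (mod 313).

The order of 262 must divide p − 1 = 312 = 2^3 · 3 · 13.
Divisors: 1, 2, 3, 4, 6, 8, 12, 13, 24, 26, 39, 52, 78, 104, 156, 312.
Check each in increasing order: 262^1 ≡ 262;  262^2 ≡ 97;  262^3 ≡ 61;  262^4 ≡ 19;  262^6 ≡ 278;  262^8 ≡ 48;  262^12 ≡ 286;  262^13 ≡ 125;  262^24 ≡ 103;  262^26 ≡ 288;  262^39 ≡ 5;  262^52 ≡ 312;  262^78 ≡ 25;  262^104 ≡ 1.
Smallest exponent giving 1 is 104.

104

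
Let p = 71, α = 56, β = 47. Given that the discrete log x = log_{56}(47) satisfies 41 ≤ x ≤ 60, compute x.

41

Compute 56^41 mod 71 = 47, then multiply by 56 repeatedly:
  56^41=47
Found 47 at exponent 41.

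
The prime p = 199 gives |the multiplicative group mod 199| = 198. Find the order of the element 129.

The order of 129 must divide p − 1 = 198 = 2 · 3^2 · 11.
Divisors: 1, 2, 3, 6, 9, 11, 18, 22, 33, 66, 99, 198.
Check each in increasing order: 129^1 ≡ 129;  129^2 ≡ 124;  129^3 ≡ 76;  129^6 ≡ 5;  129^9 ≡ 181;  129^11 ≡ 156;  129^18 ≡ 125;  129^22 ≡ 58;  129^33 ≡ 93;  129^66 ≡ 92;  129^99 ≡ 198;  129^198 ≡ 1.
Smallest exponent giving 1 is 198.

198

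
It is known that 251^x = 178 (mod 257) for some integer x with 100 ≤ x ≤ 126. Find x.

Compute 251^100 mod 257 = 44, then multiply by 251 repeatedly:
  251^100=44  251^101=250  251^102=42  251^103=5  251^104=227
  251^105=180  251^106=205  251^107=55  251^108=184  251^109=181
  251^110=199  251^111=91  251^112=225  251^113=192  251^114=133
  251^115=230  251^116=162  251^117=56  251^118=178
Found 178 at exponent 118.

118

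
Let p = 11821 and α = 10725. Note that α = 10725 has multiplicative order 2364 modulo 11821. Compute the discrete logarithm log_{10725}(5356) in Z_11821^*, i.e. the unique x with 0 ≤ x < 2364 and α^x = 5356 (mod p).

1608

Baby-step giant-step with m = ceil(sqrt(2364)) = 49.
Baby table (10725^j mod 11821 for j=0..48):
  0:1  1:10725  2:7295  3:7497  4:10704  5:6669  6:7975  7:6940
  8:6484  9:9778  10:4959  11:2596  12:3645  13:578  14:4846  15:8234
  16:6780  17:4529  18:1036  19:11181  20:4001  21:495  22:1246  23:5620
  24:11042  25:2672  26:3096  27:11232  28:7210  29:6089  30:5321  31:7758
  32:8352  33:7483  34:2406  35:10928  36:9406  37:10757  38:7686  39:4517
  40:2367  41:6388  42:8605  43:2078  44:3965  45:4488  46:10509  47:7611
  48:3970
Giant step factor: 10725^(-49) ≡ 8830 (mod 11821).
Scan 5356·8830^i mod 11821 for i = 0, 1, …:
  i=0: 5356   i=1: 9480   i=2: 3899   i=3: 5418
  i=4: 1353   i=5: 7780   i=6: 5569   i=7: 10731
  i=8: 9415   i=9: 9178     …   i=31: 4315
  i=32: 2367
Match at i=32, j=40: x = 32·49 + 40 = 1608.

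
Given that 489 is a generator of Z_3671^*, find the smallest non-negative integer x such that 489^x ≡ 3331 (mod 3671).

Baby-step giant-step with m = ceil(sqrt(3670)) = 61.
Baby table (489^j mod 3671 for j=0..60):
  0:1  1:489  2:506  3:1477  4:2737  5:2149  6:955  7:778
  8:2329  9:871  10:83  11:206  12:1617  13:1448  14:3240  15:2159
  16:2174  17:2167  18:2415  19:2544  20:3218  21:2414  22:2055  23:2712
  24:937  25:2989  26:563  27:3653  28:2211  29:1905  30:2782  31:2128
  32:1699  33:1165  34:680  35:2130  36:2677  37:2177  38:3634  39:262
  40:3304  41:416  42:1519  43:1249  44:1375  45:582  46:1931  47:812
  48:600  49:3391  50:2578  51:1489  52:1263  53:879  54:324  55:583
  56:2420  57:1318  58:2077  59:2457  60:1056
Giant step factor: 489^(-61) ≡ 1101 (mod 3671).
Scan 3331·1101^i mod 3671 for i = 0, 1, …:
  i=0: 3331   i=1: 102   i=2: 2172   i=3: 1551
  i=4: 636   i=5: 2746   i=6: 2113   i=7: 2670
  i=8: 2870   i=9: 2810     …   i=55: 2823
  i=56: 2457
Match at i=56, j=59: x = 56·61 + 59 = 3475.

3475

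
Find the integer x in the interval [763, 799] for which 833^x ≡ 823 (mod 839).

763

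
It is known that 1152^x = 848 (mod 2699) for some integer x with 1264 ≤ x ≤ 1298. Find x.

1296

Compute 1152^1264 mod 2699 = 1453, then multiply by 1152 repeatedly:
  1152^1264=1453  1152^1265=476  1152^1266=455  1152^1267=554  1152^1268=1244
  1152^1269=2618  1152^1270=1153  1152^1271=348  1152^1272=1444  1152^1273=904
  1152^1274=2293  1152^1275=1914  1152^1276=2544  1152^1277=2273  1152^1278=466
  1152^1279=2430  1152^1280=497  1152^1281=356  1152^1282=2563  1152^1283=2569
  1152^1284=1384  1152^1285=1958  1152^1286=1951  1152^1287=1984  1152^1288=2214
  1152^1289=2672  1152^1290=1284  1152^1291=116  1152^1292=1381  1152^1293=1201
  1152^1294=1664  1152^1295=638  1152^1296=848
Found 848 at exponent 1296.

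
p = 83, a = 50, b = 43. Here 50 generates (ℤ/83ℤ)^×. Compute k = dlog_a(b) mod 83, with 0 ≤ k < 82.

Baby-step giant-step with m = ceil(sqrt(82)) = 10.
Baby table (50^j mod 83 for j=0..9):
  0:1  1:50  2:10  3:2  4:17  5:20  6:4  7:34
  8:40  9:8
Giant step factor: 50^(-10) ≡ 11 (mod 83).
Scan 43·11^i mod 83 for i = 0, 1, …:
  i=0: 43   i=1: 58   i=2: 57   i=3: 46
  i=4: 8
Match at i=4, j=9: k = 4·10 + 9 = 49.

49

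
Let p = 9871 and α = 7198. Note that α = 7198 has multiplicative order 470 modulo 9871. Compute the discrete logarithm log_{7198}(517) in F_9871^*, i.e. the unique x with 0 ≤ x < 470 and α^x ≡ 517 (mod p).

234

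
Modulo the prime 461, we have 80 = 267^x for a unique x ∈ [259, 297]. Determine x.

Compute 267^259 mod 461 = 434, then multiply by 267 repeatedly:
  267^259=434  267^260=167  267^261=333  267^262=399  267^263=42
  267^264=150  267^265=404  267^266=455  267^267=242  267^268=74
  267^269=396  267^270=163  267^271=187  267^272=141  267^273=306
  267^274=105  267^275=375  267^276=88  267^277=446  267^278=144
  267^279=185  267^280=68  267^281=177  267^282=237  267^283=122
  267^284=304  267^285=32  267^286=246  267^287=220  267^288=193
  267^289=360  267^290=232  267^291=170  267^292=212  267^293=362
  267^294=305  267^295=299  267^296=80
Found 80 at exponent 296.

296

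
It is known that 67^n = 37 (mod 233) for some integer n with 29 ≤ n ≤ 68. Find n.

Compute 67^29 mod 233 = 136, then multiply by 67 repeatedly:
  67^29=136  67^30=25  67^31=44  67^32=152  67^33=165
  67^34=104  67^35=211  67^36=157  67^37=34  67^38=181
  67^39=11  67^40=38  67^41=216  67^42=26  67^43=111
  67^44=214  67^45=125  67^46=220  67^47=61  67^48=126
  67^49=54  67^50=123  67^51=86  67^52=170  67^53=206
  67^54=55  67^55=190  67^56=148  67^57=130  67^58=89
  67^59=138  67^60=159  67^61=168  67^62=72  67^63=164
  67^64=37
Found 37 at exponent 64.

64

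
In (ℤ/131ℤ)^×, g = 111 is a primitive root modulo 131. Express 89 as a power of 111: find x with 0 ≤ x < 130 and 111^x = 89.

78

Baby-step giant-step with m = ceil(sqrt(130)) = 12.
Baby table (111^j mod 131 for j=0..11):
  0:1  1:111  2:7  3:122  4:49  5:68  6:81  7:83
  8:43  9:57  10:39  11:6
Giant step factor: 111^(-12) ≡ 12 (mod 131).
Scan 89·12^i mod 131 for i = 0, 1, …:
  i=0: 89   i=1: 20   i=2: 109   i=3: 129
  i=4: 107   i=5: 105   i=6: 81
Match at i=6, j=6: x = 6·12 + 6 = 78.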